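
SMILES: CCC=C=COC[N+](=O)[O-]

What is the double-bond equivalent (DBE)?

Molecular formula from the SMILES: C6H9NO3.
DoU = (2C + 2 + N − H − X)/2 = (2·6 + 2 + 1 − 9 − 0)/2 = 6/2 = 3.
(Structurally: 0 ring(s) + 3 π bond(s) = 3.)

3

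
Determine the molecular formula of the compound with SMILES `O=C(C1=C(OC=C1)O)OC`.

Heavy atoms from the SMILES: 6 C, 4 O.
Implicit hydrogens by atom environment:
  2 × C (aromatic): 1 H each → 2
  2 × C (aromatic): no H
  2 × O: no H
  1 × C: 3 H
  1 × C: no H
  1 × O: 1 H
  1 × O (aromatic): no H
  Total hydrogens = 6.
Molecular formula: C6H6O4

C6H6O4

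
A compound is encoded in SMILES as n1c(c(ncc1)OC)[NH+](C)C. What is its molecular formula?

C7H12N3O+

Heavy atoms from the SMILES: 7 C, 3 N, 1 O.
Implicit hydrogens by atom environment:
  3 × C: 3 H each → 9
  2 × C (aromatic): 1 H each → 2
  2 × C (aromatic): no H
  2 × N (aromatic): no H
  1 × N (charge +1): 1 H
  1 × O: no H
  Total hydrogens = 12.
Net charge +1.
Molecular formula: C7H12N3O+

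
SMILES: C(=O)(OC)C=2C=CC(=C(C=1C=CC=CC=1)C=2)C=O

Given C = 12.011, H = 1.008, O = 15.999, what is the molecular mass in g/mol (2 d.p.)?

240.26

Molecular formula: C15H12O3.
M = 15×12.011 + 12×1.008 + 3×15.999 = 240.26 g/mol.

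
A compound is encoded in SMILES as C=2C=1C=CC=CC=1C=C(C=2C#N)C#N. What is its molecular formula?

C12H6N2

Heavy atoms from the SMILES: 12 C, 2 N.
Implicit hydrogens by atom environment:
  6 × C (aromatic): 1 H each → 6
  4 × C (aromatic): no H
  2 × C: no H
  2 × N: no H
  Total hydrogens = 6.
Molecular formula: C12H6N2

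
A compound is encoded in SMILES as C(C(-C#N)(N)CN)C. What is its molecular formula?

C5H11N3

Heavy atoms from the SMILES: 5 C, 3 N.
Implicit hydrogens by atom environment:
  2 × C: 2 H each → 4
  2 × C: no H
  2 × N: 2 H each → 4
  1 × C: 3 H
  1 × N: no H
  Total hydrogens = 11.
Molecular formula: C5H11N3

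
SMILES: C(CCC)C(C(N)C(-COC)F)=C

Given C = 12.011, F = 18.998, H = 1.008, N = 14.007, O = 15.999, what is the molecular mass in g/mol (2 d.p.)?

189.27

Molecular formula: C10H20FNO.
M = 10×12.011 + 1×18.998 + 20×1.008 + 1×14.007 + 1×15.999 = 189.27 g/mol.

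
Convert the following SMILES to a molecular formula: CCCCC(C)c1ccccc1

C12H18

Heavy atoms from the SMILES: 12 C.
Implicit hydrogens by atom environment:
  5 × C (aromatic): 1 H each → 5
  3 × C: 2 H each → 6
  2 × C: 3 H each → 6
  1 × C: 1 H
  1 × C (aromatic): no H
  Total hydrogens = 18.
Molecular formula: C12H18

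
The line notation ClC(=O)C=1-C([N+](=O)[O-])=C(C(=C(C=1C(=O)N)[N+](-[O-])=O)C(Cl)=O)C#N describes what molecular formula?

Heavy atoms from the SMILES: 10 C, 2 Cl, 4 N, 7 O.
Implicit hydrogens by atom environment:
  6 × C (aromatic): no H
  5 × O: no H
  4 × C: no H
  2 × Cl: no H
  2 × N (charge +1): no H
  2 × O (charge -1): no H
  1 × N: 2 H
  1 × N: no H
  Total hydrogens = 2.
Molecular formula: C10H2Cl2N4O7

C10H2Cl2N4O7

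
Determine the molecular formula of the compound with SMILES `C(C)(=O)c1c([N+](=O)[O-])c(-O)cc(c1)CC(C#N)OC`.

C12H12N2O5

Heavy atoms from the SMILES: 12 C, 2 N, 5 O.
Implicit hydrogens by atom environment:
  4 × C (aromatic): no H
  3 × O: no H
  2 × C: 3 H each → 6
  2 × C (aromatic): 1 H each → 2
  2 × C: no H
  1 × C: 2 H
  1 × C: 1 H
  1 × N (charge +1): no H
  1 × N: no H
  1 × O: 1 H
  1 × O (charge -1): no H
  Total hydrogens = 12.
Molecular formula: C12H12N2O5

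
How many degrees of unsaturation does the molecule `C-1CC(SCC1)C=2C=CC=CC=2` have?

Molecular formula from the SMILES: C11H14S.
DoU = (2C + 2 + N − H − X)/2 = (2·11 + 2 + 0 − 14 − 0)/2 = 10/2 = 5.
(Structurally: 2 ring(s) + 3 π bond(s) = 5.)

5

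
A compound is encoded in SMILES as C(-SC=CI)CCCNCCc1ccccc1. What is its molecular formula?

C14H20INS

Heavy atoms from the SMILES: 14 C, 1 I, 1 N, 1 S.
Implicit hydrogens by atom environment:
  6 × C: 2 H each → 12
  5 × C (aromatic): 1 H each → 5
  2 × C: 1 H each → 2
  1 × C (aromatic): no H
  1 × I: no H
  1 × N: 1 H
  1 × S: no H
  Total hydrogens = 20.
Molecular formula: C14H20INS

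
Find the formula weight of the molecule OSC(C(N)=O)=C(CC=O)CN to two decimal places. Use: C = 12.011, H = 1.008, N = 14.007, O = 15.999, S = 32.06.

190.22

Molecular formula: C6H10N2O3S.
M = 6×12.011 + 10×1.008 + 2×14.007 + 3×15.999 + 1×32.06 = 190.22 g/mol.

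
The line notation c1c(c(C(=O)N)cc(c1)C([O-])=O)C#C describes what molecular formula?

Heavy atoms from the SMILES: 10 C, 1 N, 3 O.
Implicit hydrogens by atom environment:
  3 × C (aromatic): 1 H each → 3
  3 × C (aromatic): no H
  3 × C: no H
  2 × O: no H
  1 × C: 1 H
  1 × N: 2 H
  1 × O (charge -1): no H
  Total hydrogens = 6.
Net charge -1.
Molecular formula: C10H6NO3-

C10H6NO3-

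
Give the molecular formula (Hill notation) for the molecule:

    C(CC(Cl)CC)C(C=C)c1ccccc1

C14H19Cl

Heavy atoms from the SMILES: 14 C, 1 Cl.
Implicit hydrogens by atom environment:
  5 × C (aromatic): 1 H each → 5
  4 × C: 2 H each → 8
  3 × C: 1 H each → 3
  1 × C: 3 H
  1 × C (aromatic): no H
  1 × Cl: no H
  Total hydrogens = 19.
Molecular formula: C14H19Cl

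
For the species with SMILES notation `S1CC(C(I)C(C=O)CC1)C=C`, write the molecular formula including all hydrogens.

C9H13IOS

Heavy atoms from the SMILES: 9 C, 1 I, 1 O, 1 S.
Implicit hydrogens by atom environment:
  5 × C: 1 H each → 5
  4 × C: 2 H each → 8
  1 × I: no H
  1 × O: no H
  1 × S: no H
  Total hydrogens = 13.
Molecular formula: C9H13IOS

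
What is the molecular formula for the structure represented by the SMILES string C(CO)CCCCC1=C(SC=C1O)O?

Heavy atoms from the SMILES: 10 C, 3 O, 1 S.
Implicit hydrogens by atom environment:
  6 × C: 2 H each → 12
  3 × C (aromatic): no H
  3 × O: 1 H each → 3
  1 × C (aromatic): 1 H
  1 × S (aromatic): no H
  Total hydrogens = 16.
Molecular formula: C10H16O3S

C10H16O3S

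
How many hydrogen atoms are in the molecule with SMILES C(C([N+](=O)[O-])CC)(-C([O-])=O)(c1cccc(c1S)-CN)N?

Hydrogens are implicit in SMILES; fill each atom to its normal valence:
  3 × C (aromatic): 1 H each → 3
  3 × C (aromatic): no H
  2 × C: 2 H each → 4
  2 × C: no H
  2 × N: 2 H each → 4
  2 × O: no H
  2 × O (charge -1): no H
  1 × C: 3 H
  1 × C: 1 H
  1 × N (charge +1): no H
  1 × S: 1 H
  Total hydrogens = 16.

16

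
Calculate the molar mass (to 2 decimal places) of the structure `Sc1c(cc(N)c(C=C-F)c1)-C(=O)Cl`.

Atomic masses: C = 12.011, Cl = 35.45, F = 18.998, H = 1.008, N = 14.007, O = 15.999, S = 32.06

231.67

Molecular formula: C9H7ClFNOS.
M = 9×12.011 + 1×35.45 + 1×18.998 + 7×1.008 + 1×14.007 + 1×15.999 + 1×32.06 = 231.67 g/mol.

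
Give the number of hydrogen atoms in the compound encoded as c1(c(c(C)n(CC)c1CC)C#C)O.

15

Hydrogens are implicit in SMILES; fill each atom to its normal valence:
  4 × C (aromatic): no H
  3 × C: 3 H each → 9
  2 × C: 2 H each → 4
  1 × C: 1 H
  1 × C: no H
  1 × N (aromatic): no H
  1 × O: 1 H
  Total hydrogens = 15.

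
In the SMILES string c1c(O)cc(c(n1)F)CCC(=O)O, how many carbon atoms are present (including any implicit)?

8

The symbol for carbon appears 8 times in the SMILES. Lowercase c denotes aromatic carbon and counts toward C.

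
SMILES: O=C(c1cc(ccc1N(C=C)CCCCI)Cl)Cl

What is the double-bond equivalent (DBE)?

Molecular formula from the SMILES: C13H14Cl2INO.
DoU = (2C + 2 + N − H − X)/2 = (2·13 + 2 + 1 − 14 − 3)/2 = 12/2 = 6.
(Structurally: 1 ring(s) + 5 π bond(s) = 6.)

6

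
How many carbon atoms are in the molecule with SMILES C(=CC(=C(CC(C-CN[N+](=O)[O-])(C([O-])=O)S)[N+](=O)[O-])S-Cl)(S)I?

9

The symbol for carbon appears 9 times in the SMILES. (Cl is a single chlorine, not C + l.)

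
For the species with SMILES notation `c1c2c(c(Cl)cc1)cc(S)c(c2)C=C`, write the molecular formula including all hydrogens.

Heavy atoms from the SMILES: 12 C, 1 Cl, 1 S.
Implicit hydrogens by atom environment:
  5 × C (aromatic): 1 H each → 5
  5 × C (aromatic): no H
  1 × C: 2 H
  1 × C: 1 H
  1 × Cl: no H
  1 × S: 1 H
  Total hydrogens = 9.
Molecular formula: C12H9ClS

C12H9ClS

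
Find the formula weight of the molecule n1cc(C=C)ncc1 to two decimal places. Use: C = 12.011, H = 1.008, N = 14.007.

106.13

Molecular formula: C6H6N2.
M = 6×12.011 + 6×1.008 + 2×14.007 = 106.13 g/mol.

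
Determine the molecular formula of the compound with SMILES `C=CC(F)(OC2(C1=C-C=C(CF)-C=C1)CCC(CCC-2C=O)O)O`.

Heavy atoms from the SMILES: 18 C, 2 F, 4 O.
Implicit hydrogens by atom environment:
  6 × C: 2 H each → 12
  4 × C: 1 H each → 4
  4 × C (aromatic): 1 H each → 4
  2 × C: no H
  2 × C (aromatic): no H
  2 × F: no H
  2 × O: 1 H each → 2
  2 × O: no H
  Total hydrogens = 22.
Molecular formula: C18H22F2O4

C18H22F2O4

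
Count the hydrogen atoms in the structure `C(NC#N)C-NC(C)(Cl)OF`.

Hydrogens are implicit in SMILES; fill each atom to its normal valence:
  2 × C: 2 H each → 4
  2 × C: no H
  2 × N: 1 H each → 2
  1 × C: 3 H
  1 × Cl: no H
  1 × F: no H
  1 × N: no H
  1 × O: no H
  Total hydrogens = 9.

9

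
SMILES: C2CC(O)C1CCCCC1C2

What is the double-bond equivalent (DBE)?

2

Molecular formula from the SMILES: C10H18O.
DoU = (2C + 2 + N − H − X)/2 = (2·10 + 2 + 0 − 18 − 0)/2 = 4/2 = 2.
(Structurally: 2 ring(s) + 0 π bond(s) = 2.)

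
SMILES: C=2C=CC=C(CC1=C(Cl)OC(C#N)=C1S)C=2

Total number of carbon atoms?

The symbol for carbon appears 12 times in the SMILES. (Cl is a single chlorine, not C + l.)

12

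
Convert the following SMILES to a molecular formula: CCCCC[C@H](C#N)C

C8H15N

Heavy atoms from the SMILES: 8 C, 1 N.
Implicit hydrogens by atom environment:
  4 × C: 2 H each → 8
  2 × C: 3 H each → 6
  1 × C: 1 H
  1 × C: no H
  1 × N: no H
  Total hydrogens = 15.
Molecular formula: C8H15N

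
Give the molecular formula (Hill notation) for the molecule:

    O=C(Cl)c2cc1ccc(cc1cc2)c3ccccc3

C17H11ClO

Heavy atoms from the SMILES: 17 C, 1 Cl, 1 O.
Implicit hydrogens by atom environment:
  11 × C (aromatic): 1 H each → 11
  5 × C (aromatic): no H
  1 × C: no H
  1 × Cl: no H
  1 × O: no H
  Total hydrogens = 11.
Molecular formula: C17H11ClO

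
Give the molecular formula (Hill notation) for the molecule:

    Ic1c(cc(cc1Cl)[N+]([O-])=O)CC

C8H7ClINO2

Heavy atoms from the SMILES: 8 C, 1 Cl, 1 I, 1 N, 2 O.
Implicit hydrogens by atom environment:
  4 × C (aromatic): no H
  2 × C (aromatic): 1 H each → 2
  1 × C: 3 H
  1 × C: 2 H
  1 × Cl: no H
  1 × I: no H
  1 × N (charge +1): no H
  1 × O: no H
  1 × O (charge -1): no H
  Total hydrogens = 7.
Molecular formula: C8H7ClINO2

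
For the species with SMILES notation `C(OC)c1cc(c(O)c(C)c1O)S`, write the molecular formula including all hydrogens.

C9H12O3S

Heavy atoms from the SMILES: 9 C, 3 O, 1 S.
Implicit hydrogens by atom environment:
  5 × C (aromatic): no H
  2 × C: 3 H each → 6
  2 × O: 1 H each → 2
  1 × C: 2 H
  1 × C (aromatic): 1 H
  1 × O: no H
  1 × S: 1 H
  Total hydrogens = 12.
Molecular formula: C9H12O3S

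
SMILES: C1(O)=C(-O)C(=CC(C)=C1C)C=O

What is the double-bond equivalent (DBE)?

5

Molecular formula from the SMILES: C9H10O3.
DoU = (2C + 2 + N − H − X)/2 = (2·9 + 2 + 0 − 10 − 0)/2 = 10/2 = 5.
(Structurally: 1 ring(s) + 4 π bond(s) = 5.)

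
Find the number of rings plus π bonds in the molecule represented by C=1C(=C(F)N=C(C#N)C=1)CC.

6

Molecular formula from the SMILES: C8H7FN2.
DoU = (2C + 2 + N − H − X)/2 = (2·8 + 2 + 2 − 7 − 1)/2 = 12/2 = 6.
(Structurally: 1 ring(s) + 5 π bond(s) = 6.)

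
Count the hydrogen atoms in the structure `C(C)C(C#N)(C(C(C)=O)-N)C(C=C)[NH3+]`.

18

Hydrogens are implicit in SMILES; fill each atom to its normal valence:
  3 × C: 1 H each → 3
  3 × C: no H
  2 × C: 3 H each → 6
  2 × C: 2 H each → 4
  1 × N (charge +1): 3 H
  1 × N: 2 H
  1 × N: no H
  1 × O: no H
  Total hydrogens = 18.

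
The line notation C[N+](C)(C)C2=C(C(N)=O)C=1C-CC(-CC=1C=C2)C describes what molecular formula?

Heavy atoms from the SMILES: 15 C, 2 N, 1 O.
Implicit hydrogens by atom environment:
  4 × C: 3 H each → 12
  4 × C (aromatic): no H
  3 × C: 2 H each → 6
  2 × C (aromatic): 1 H each → 2
  1 × C: 1 H
  1 × C: no H
  1 × N: 2 H
  1 × N (charge +1): no H
  1 × O: no H
  Total hydrogens = 23.
Net charge +1.
Molecular formula: C15H23N2O+

C15H23N2O+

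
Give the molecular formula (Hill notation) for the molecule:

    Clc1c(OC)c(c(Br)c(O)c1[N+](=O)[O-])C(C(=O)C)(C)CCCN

C14H18BrClN2O5

Heavy atoms from the SMILES: 1 Br, 14 C, 1 Cl, 2 N, 5 O.
Implicit hydrogens by atom environment:
  6 × C (aromatic): no H
  3 × C: 3 H each → 9
  3 × C: 2 H each → 6
  3 × O: no H
  2 × C: no H
  1 × Br: no H
  1 × Cl: no H
  1 × N: 2 H
  1 × N (charge +1): no H
  1 × O: 1 H
  1 × O (charge -1): no H
  Total hydrogens = 18.
Molecular formula: C14H18BrClN2O5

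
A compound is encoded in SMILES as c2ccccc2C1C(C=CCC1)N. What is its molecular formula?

Heavy atoms from the SMILES: 12 C, 1 N.
Implicit hydrogens by atom environment:
  5 × C (aromatic): 1 H each → 5
  4 × C: 1 H each → 4
  2 × C: 2 H each → 4
  1 × C (aromatic): no H
  1 × N: 2 H
  Total hydrogens = 15.
Molecular formula: C12H15N

C12H15N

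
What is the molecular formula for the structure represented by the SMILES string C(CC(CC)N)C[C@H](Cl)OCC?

C9H20ClNO

Heavy atoms from the SMILES: 9 C, 1 Cl, 1 N, 1 O.
Implicit hydrogens by atom environment:
  5 × C: 2 H each → 10
  2 × C: 3 H each → 6
  2 × C: 1 H each → 2
  1 × Cl: no H
  1 × N: 2 H
  1 × O: no H
  Total hydrogens = 20.
Molecular formula: C9H20ClNO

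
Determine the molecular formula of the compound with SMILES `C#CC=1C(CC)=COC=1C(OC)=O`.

Heavy atoms from the SMILES: 10 C, 3 O.
Implicit hydrogens by atom environment:
  3 × C (aromatic): no H
  2 × C: 3 H each → 6
  2 × C: no H
  2 × O: no H
  1 × C: 2 H
  1 × C (aromatic): 1 H
  1 × C: 1 H
  1 × O (aromatic): no H
  Total hydrogens = 10.
Molecular formula: C10H10O3

C10H10O3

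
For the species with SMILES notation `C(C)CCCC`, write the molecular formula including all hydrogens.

C6H14

Heavy atoms from the SMILES: 6 C.
Implicit hydrogens by atom environment:
  4 × C: 2 H each → 8
  2 × C: 3 H each → 6
  Total hydrogens = 14.
Molecular formula: C6H14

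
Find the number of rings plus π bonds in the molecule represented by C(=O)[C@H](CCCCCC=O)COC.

2

Molecular formula from the SMILES: C10H18O3.
DoU = (2C + 2 + N − H − X)/2 = (2·10 + 2 + 0 − 18 − 0)/2 = 4/2 = 2.
(Structurally: 0 ring(s) + 2 π bond(s) = 2.)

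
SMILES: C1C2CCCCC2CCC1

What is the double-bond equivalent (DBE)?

2

Molecular formula from the SMILES: C10H18.
DoU = (2C + 2 + N − H − X)/2 = (2·10 + 2 + 0 − 18 − 0)/2 = 4/2 = 2.
(Structurally: 2 ring(s) + 0 π bond(s) = 2.)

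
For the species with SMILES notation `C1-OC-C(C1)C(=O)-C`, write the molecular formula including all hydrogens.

C6H10O2

Heavy atoms from the SMILES: 6 C, 2 O.
Implicit hydrogens by atom environment:
  3 × C: 2 H each → 6
  2 × O: no H
  1 × C: 3 H
  1 × C: 1 H
  1 × C: no H
  Total hydrogens = 10.
Molecular formula: C6H10O2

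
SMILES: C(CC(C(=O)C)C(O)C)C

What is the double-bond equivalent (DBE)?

1

Molecular formula from the SMILES: C8H16O2.
DoU = (2C + 2 + N − H − X)/2 = (2·8 + 2 + 0 − 16 − 0)/2 = 2/2 = 1.
(Structurally: 0 ring(s) + 1 π bond(s) = 1.)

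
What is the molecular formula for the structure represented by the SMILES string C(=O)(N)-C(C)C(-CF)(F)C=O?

Heavy atoms from the SMILES: 6 C, 2 F, 1 N, 2 O.
Implicit hydrogens by atom environment:
  2 × C: 1 H each → 2
  2 × C: no H
  2 × F: no H
  2 × O: no H
  1 × C: 3 H
  1 × C: 2 H
  1 × N: 2 H
  Total hydrogens = 9.
Molecular formula: C6H9F2NO2

C6H9F2NO2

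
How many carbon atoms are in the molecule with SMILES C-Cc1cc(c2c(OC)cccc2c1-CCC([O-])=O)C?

17

The symbol for carbon appears 17 times in the SMILES. Lowercase c denotes aromatic carbon and counts toward C.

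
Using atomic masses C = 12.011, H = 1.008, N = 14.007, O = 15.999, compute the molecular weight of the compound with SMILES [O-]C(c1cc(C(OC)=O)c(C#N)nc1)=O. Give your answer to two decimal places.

205.15

Molecular formula: C9H5N2O4-.
M = 9×12.011 + 5×1.008 + 2×14.007 + 4×15.999 = 205.15 g/mol.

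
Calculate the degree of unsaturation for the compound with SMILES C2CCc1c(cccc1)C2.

Molecular formula from the SMILES: C10H12.
DoU = (2C + 2 + N − H − X)/2 = (2·10 + 2 + 0 − 12 − 0)/2 = 10/2 = 5.
(Structurally: 2 ring(s) + 3 π bond(s) = 5.)

5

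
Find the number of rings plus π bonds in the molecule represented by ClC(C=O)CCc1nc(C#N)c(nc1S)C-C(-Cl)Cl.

Molecular formula from the SMILES: C11H10Cl3N3OS.
DoU = (2C + 2 + N − H − X)/2 = (2·11 + 2 + 3 − 10 − 3)/2 = 14/2 = 7.
(Structurally: 1 ring(s) + 6 π bond(s) = 7.)

7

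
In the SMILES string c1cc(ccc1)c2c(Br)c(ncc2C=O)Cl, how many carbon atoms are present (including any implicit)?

The symbol for carbon appears 12 times in the SMILES. Lowercase c denotes aromatic carbon and counts toward C.

12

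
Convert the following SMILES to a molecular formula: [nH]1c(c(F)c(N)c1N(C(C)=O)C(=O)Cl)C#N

C8H6ClFN4O2

Heavy atoms from the SMILES: 8 C, 1 Cl, 1 F, 4 N, 2 O.
Implicit hydrogens by atom environment:
  4 × C (aromatic): no H
  3 × C: no H
  2 × N: no H
  2 × O: no H
  1 × C: 3 H
  1 × Cl: no H
  1 × F: no H
  1 × N: 2 H
  1 × N (aromatic): 1 H
  Total hydrogens = 6.
Molecular formula: C8H6ClFN4O2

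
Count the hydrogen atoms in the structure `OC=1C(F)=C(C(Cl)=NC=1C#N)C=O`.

2

Hydrogens are implicit in SMILES; fill each atom to its normal valence:
  5 × C (aromatic): no H
  1 × C: 1 H
  1 × C: no H
  1 × Cl: no H
  1 × F: no H
  1 × N (aromatic): no H
  1 × N: no H
  1 × O: 1 H
  1 × O: no H
  Total hydrogens = 2.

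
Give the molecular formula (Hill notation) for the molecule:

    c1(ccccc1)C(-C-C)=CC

Heavy atoms from the SMILES: 11 C.
Implicit hydrogens by atom environment:
  5 × C (aromatic): 1 H each → 5
  2 × C: 3 H each → 6
  1 × C: 2 H
  1 × C: 1 H
  1 × C: no H
  1 × C (aromatic): no H
  Total hydrogens = 14.
Molecular formula: C11H14

C11H14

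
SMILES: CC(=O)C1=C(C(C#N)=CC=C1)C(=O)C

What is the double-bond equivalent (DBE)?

8

Molecular formula from the SMILES: C11H9NO2.
DoU = (2C + 2 + N − H − X)/2 = (2·11 + 2 + 1 − 9 − 0)/2 = 16/2 = 8.
(Structurally: 1 ring(s) + 7 π bond(s) = 8.)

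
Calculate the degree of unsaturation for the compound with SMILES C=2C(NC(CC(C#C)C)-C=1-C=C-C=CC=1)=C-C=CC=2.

10

Molecular formula from the SMILES: C18H19N.
DoU = (2C + 2 + N − H − X)/2 = (2·18 + 2 + 1 − 19 − 0)/2 = 20/2 = 10.
(Structurally: 2 ring(s) + 8 π bond(s) = 10.)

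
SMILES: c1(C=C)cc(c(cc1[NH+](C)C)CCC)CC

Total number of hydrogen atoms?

Hydrogens are implicit in SMILES; fill each atom to its normal valence:
  4 × C: 3 H each → 12
  4 × C: 2 H each → 8
  4 × C (aromatic): no H
  2 × C (aromatic): 1 H each → 2
  1 × C: 1 H
  1 × N (charge +1): 1 H
  Total hydrogens = 24.

24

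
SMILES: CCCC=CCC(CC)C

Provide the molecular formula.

Heavy atoms from the SMILES: 10 C.
Implicit hydrogens by atom environment:
  4 × C: 2 H each → 8
  3 × C: 3 H each → 9
  3 × C: 1 H each → 3
  Total hydrogens = 20.
Molecular formula: C10H20

C10H20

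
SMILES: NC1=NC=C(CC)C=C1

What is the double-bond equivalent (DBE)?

Molecular formula from the SMILES: C7H10N2.
DoU = (2C + 2 + N − H − X)/2 = (2·7 + 2 + 2 − 10 − 0)/2 = 8/2 = 4.
(Structurally: 1 ring(s) + 3 π bond(s) = 4.)

4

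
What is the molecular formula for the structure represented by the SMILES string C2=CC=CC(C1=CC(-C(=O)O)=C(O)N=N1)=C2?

Heavy atoms from the SMILES: 11 C, 2 N, 3 O.
Implicit hydrogens by atom environment:
  6 × C (aromatic): 1 H each → 6
  4 × C (aromatic): no H
  2 × N (aromatic): no H
  2 × O: 1 H each → 2
  1 × C: no H
  1 × O: no H
  Total hydrogens = 8.
Molecular formula: C11H8N2O3

C11H8N2O3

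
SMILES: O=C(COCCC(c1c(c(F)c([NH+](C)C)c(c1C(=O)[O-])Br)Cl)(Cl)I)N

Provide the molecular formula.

C14H15BrCl2FIN2O4

Heavy atoms from the SMILES: 1 Br, 14 C, 2 Cl, 1 F, 1 I, 2 N, 4 O.
Implicit hydrogens by atom environment:
  6 × C (aromatic): no H
  3 × C: 2 H each → 6
  3 × C: no H
  3 × O: no H
  2 × C: 3 H each → 6
  2 × Cl: no H
  1 × Br: no H
  1 × F: no H
  1 × I: no H
  1 × N: 2 H
  1 × N (charge +1): 1 H
  1 × O (charge -1): no H
  Total hydrogens = 15.
Molecular formula: C14H15BrCl2FIN2O4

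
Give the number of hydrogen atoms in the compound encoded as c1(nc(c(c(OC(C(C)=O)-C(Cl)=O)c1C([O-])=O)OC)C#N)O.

Hydrogens are implicit in SMILES; fill each atom to its normal valence:
  5 × C (aromatic): no H
  5 × O: no H
  4 × C: no H
  2 × C: 3 H each → 6
  1 × C: 1 H
  1 × Cl: no H
  1 × N (aromatic): no H
  1 × N: no H
  1 × O: 1 H
  1 × O (charge -1): no H
  Total hydrogens = 8.

8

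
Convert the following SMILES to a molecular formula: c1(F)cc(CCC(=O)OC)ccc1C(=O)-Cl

C11H10ClFO3

Heavy atoms from the SMILES: 11 C, 1 Cl, 1 F, 3 O.
Implicit hydrogens by atom environment:
  3 × C (aromatic): 1 H each → 3
  3 × C (aromatic): no H
  3 × O: no H
  2 × C: 2 H each → 4
  2 × C: no H
  1 × C: 3 H
  1 × Cl: no H
  1 × F: no H
  Total hydrogens = 10.
Molecular formula: C11H10ClFO3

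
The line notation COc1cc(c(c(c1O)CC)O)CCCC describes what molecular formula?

C13H20O3

Heavy atoms from the SMILES: 13 C, 3 O.
Implicit hydrogens by atom environment:
  5 × C (aromatic): no H
  4 × C: 2 H each → 8
  3 × C: 3 H each → 9
  2 × O: 1 H each → 2
  1 × C (aromatic): 1 H
  1 × O: no H
  Total hydrogens = 20.
Molecular formula: C13H20O3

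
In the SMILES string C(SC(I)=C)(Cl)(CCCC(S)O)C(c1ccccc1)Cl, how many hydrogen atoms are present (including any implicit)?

Hydrogens are implicit in SMILES; fill each atom to its normal valence:
  5 × C (aromatic): 1 H each → 5
  4 × C: 2 H each → 8
  2 × C: 1 H each → 2
  2 × C: no H
  2 × Cl: no H
  1 × C (aromatic): no H
  1 × I: no H
  1 × O: 1 H
  1 × S: 1 H
  1 × S: no H
  Total hydrogens = 17.

17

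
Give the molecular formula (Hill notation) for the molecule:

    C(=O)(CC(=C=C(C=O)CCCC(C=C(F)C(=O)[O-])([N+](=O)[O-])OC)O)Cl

Heavy atoms from the SMILES: 14 C, 1 Cl, 1 F, 1 N, 8 O.
Implicit hydrogens by atom environment:
  7 × C: no H
  5 × O: no H
  4 × C: 2 H each → 8
  2 × C: 1 H each → 2
  2 × O (charge -1): no H
  1 × C: 3 H
  1 × Cl: no H
  1 × F: no H
  1 × N (charge +1): no H
  1 × O: 1 H
  Total hydrogens = 14.
Net charge -1.
Molecular formula: C14H14ClFNO8-

C14H14ClFNO8-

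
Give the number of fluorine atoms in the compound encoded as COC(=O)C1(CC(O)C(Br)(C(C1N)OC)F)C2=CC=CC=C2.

The symbol for fluorine appears 1 time in the SMILES.

1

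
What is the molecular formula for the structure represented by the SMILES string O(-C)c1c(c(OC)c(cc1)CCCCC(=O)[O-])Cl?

C13H16ClO4-

Heavy atoms from the SMILES: 13 C, 1 Cl, 4 O.
Implicit hydrogens by atom environment:
  4 × C: 2 H each → 8
  4 × C (aromatic): no H
  3 × O: no H
  2 × C: 3 H each → 6
  2 × C (aromatic): 1 H each → 2
  1 × C: no H
  1 × Cl: no H
  1 × O (charge -1): no H
  Total hydrogens = 16.
Net charge -1.
Molecular formula: C13H16ClO4-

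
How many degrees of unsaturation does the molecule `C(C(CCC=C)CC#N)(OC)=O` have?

4

Molecular formula from the SMILES: C9H13NO2.
DoU = (2C + 2 + N − H − X)/2 = (2·9 + 2 + 1 − 13 − 0)/2 = 8/2 = 4.
(Structurally: 0 ring(s) + 4 π bond(s) = 4.)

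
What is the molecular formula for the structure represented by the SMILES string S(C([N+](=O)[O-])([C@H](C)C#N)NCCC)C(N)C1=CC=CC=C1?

Heavy atoms from the SMILES: 14 C, 4 N, 2 O, 1 S.
Implicit hydrogens by atom environment:
  5 × C (aromatic): 1 H each → 5
  2 × C: 3 H each → 6
  2 × C: 2 H each → 4
  2 × C: 1 H each → 2
  2 × C: no H
  1 × C (aromatic): no H
  1 × N: 2 H
  1 × N: 1 H
  1 × N: no H
  1 × N (charge +1): no H
  1 × O: no H
  1 × O (charge -1): no H
  1 × S: no H
  Total hydrogens = 20.
Molecular formula: C14H20N4O2S

C14H20N4O2S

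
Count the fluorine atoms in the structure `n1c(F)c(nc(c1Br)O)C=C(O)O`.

The symbol for fluorine appears 1 time in the SMILES.

1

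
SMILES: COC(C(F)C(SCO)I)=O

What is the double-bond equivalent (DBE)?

1

Molecular formula from the SMILES: C5H8FIO3S.
DoU = (2C + 2 + N − H − X)/2 = (2·5 + 2 + 0 − 8 − 2)/2 = 2/2 = 1.
(Structurally: 0 ring(s) + 1 π bond(s) = 1.)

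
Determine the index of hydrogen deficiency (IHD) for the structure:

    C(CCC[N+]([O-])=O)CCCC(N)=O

Molecular formula from the SMILES: C8H16N2O3.
DoU = (2C + 2 + N − H − X)/2 = (2·8 + 2 + 2 − 16 − 0)/2 = 4/2 = 2.
(Structurally: 0 ring(s) + 2 π bond(s) = 2.)

2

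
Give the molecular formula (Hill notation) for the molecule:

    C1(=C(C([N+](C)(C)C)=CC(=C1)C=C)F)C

C12H17FN+

Heavy atoms from the SMILES: 12 C, 1 F, 1 N.
Implicit hydrogens by atom environment:
  4 × C: 3 H each → 12
  4 × C (aromatic): no H
  2 × C (aromatic): 1 H each → 2
  1 × C: 2 H
  1 × C: 1 H
  1 × F: no H
  1 × N (charge +1): no H
  Total hydrogens = 17.
Net charge +1.
Molecular formula: C12H17FN+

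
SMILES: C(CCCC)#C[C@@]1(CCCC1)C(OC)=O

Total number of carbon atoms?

13

The symbol for carbon appears 13 times in the SMILES.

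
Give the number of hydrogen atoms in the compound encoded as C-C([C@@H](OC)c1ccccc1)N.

Hydrogens are implicit in SMILES; fill each atom to its normal valence:
  5 × C (aromatic): 1 H each → 5
  2 × C: 3 H each → 6
  2 × C: 1 H each → 2
  1 × C (aromatic): no H
  1 × N: 2 H
  1 × O: no H
  Total hydrogens = 15.

15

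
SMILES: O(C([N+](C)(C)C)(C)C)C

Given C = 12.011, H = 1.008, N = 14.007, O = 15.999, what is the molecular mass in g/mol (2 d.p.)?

132.23

Molecular formula: C7H18NO+.
M = 7×12.011 + 18×1.008 + 1×14.007 + 1×15.999 = 132.23 g/mol.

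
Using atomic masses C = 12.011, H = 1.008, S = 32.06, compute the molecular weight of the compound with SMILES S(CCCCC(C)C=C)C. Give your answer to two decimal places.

158.30

Molecular formula: C9H18S.
M = 9×12.011 + 18×1.008 + 1×32.06 = 158.30 g/mol.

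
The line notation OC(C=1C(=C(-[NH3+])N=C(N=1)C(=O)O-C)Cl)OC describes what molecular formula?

Heavy atoms from the SMILES: 8 C, 1 Cl, 3 N, 4 O.
Implicit hydrogens by atom environment:
  4 × C (aromatic): no H
  3 × O: no H
  2 × C: 3 H each → 6
  2 × N (aromatic): no H
  1 × C: 1 H
  1 × C: no H
  1 × Cl: no H
  1 × N (charge +1): 3 H
  1 × O: 1 H
  Total hydrogens = 11.
Net charge +1.
Molecular formula: C8H11ClN3O4+

C8H11ClN3O4+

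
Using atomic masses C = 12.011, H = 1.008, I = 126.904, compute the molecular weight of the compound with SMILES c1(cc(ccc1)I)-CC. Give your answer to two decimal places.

Molecular formula: C8H9I.
M = 8×12.011 + 9×1.008 + 1×126.904 = 232.06 g/mol.

232.06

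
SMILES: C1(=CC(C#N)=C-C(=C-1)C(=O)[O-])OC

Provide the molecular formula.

C9H6NO3-

Heavy atoms from the SMILES: 9 C, 1 N, 3 O.
Implicit hydrogens by atom environment:
  3 × C (aromatic): 1 H each → 3
  3 × C (aromatic): no H
  2 × C: no H
  2 × O: no H
  1 × C: 3 H
  1 × N: no H
  1 × O (charge -1): no H
  Total hydrogens = 6.
Net charge -1.
Molecular formula: C9H6NO3-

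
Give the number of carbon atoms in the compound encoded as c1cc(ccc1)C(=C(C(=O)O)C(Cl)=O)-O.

The symbol for carbon appears 10 times in the SMILES. Lowercase c denotes aromatic carbon and counts toward C.

10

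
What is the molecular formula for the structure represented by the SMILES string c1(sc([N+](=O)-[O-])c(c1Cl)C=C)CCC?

C9H10ClNO2S

Heavy atoms from the SMILES: 9 C, 1 Cl, 1 N, 2 O, 1 S.
Implicit hydrogens by atom environment:
  4 × C (aromatic): no H
  3 × C: 2 H each → 6
  1 × C: 3 H
  1 × C: 1 H
  1 × Cl: no H
  1 × N (charge +1): no H
  1 × O: no H
  1 × O (charge -1): no H
  1 × S (aromatic): no H
  Total hydrogens = 10.
Molecular formula: C9H10ClNO2S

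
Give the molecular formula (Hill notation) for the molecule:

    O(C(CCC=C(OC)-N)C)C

Heavy atoms from the SMILES: 8 C, 1 N, 2 O.
Implicit hydrogens by atom environment:
  3 × C: 3 H each → 9
  2 × C: 2 H each → 4
  2 × C: 1 H each → 2
  2 × O: no H
  1 × C: no H
  1 × N: 2 H
  Total hydrogens = 17.
Molecular formula: C8H17NO2

C8H17NO2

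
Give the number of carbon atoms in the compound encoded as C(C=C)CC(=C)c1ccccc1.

The symbol for carbon appears 12 times in the SMILES. Lowercase c denotes aromatic carbon and counts toward C.

12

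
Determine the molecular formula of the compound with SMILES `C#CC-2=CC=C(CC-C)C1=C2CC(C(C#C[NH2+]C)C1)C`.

C19H24N+

Heavy atoms from the SMILES: 19 C, 1 N.
Implicit hydrogens by atom environment:
  4 × C: 2 H each → 8
  4 × C (aromatic): no H
  3 × C: 3 H each → 9
  3 × C: 1 H each → 3
  3 × C: no H
  2 × C (aromatic): 1 H each → 2
  1 × N (charge +1): 2 H
  Total hydrogens = 24.
Net charge +1.
Molecular formula: C19H24N+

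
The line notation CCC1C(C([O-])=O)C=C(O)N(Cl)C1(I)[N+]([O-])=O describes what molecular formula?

Heavy atoms from the SMILES: 8 C, 1 Cl, 1 I, 2 N, 5 O.
Implicit hydrogens by atom environment:
  3 × C: 1 H each → 3
  3 × C: no H
  2 × O: no H
  2 × O (charge -1): no H
  1 × C: 3 H
  1 × C: 2 H
  1 × Cl: no H
  1 × I: no H
  1 × N: no H
  1 × N (charge +1): no H
  1 × O: 1 H
  Total hydrogens = 9.
Net charge -1.
Molecular formula: C8H9ClIN2O5-

C8H9ClIN2O5-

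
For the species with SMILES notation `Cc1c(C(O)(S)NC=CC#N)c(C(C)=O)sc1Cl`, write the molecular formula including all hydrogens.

Heavy atoms from the SMILES: 11 C, 1 Cl, 2 N, 2 O, 2 S.
Implicit hydrogens by atom environment:
  4 × C (aromatic): no H
  3 × C: no H
  2 × C: 3 H each → 6
  2 × C: 1 H each → 2
  1 × Cl: no H
  1 × N: 1 H
  1 × N: no H
  1 × O: 1 H
  1 × O: no H
  1 × S: 1 H
  1 × S (aromatic): no H
  Total hydrogens = 11.
Molecular formula: C11H11ClN2O2S2

C11H11ClN2O2S2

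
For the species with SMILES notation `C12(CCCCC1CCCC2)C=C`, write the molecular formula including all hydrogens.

Heavy atoms from the SMILES: 12 C.
Implicit hydrogens by atom environment:
  9 × C: 2 H each → 18
  2 × C: 1 H each → 2
  1 × C: no H
  Total hydrogens = 20.
Molecular formula: C12H20

C12H20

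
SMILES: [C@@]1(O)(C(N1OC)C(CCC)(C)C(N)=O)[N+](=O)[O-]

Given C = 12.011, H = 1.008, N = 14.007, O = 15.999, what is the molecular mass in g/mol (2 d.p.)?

Molecular formula: C9H17N3O5.
M = 9×12.011 + 17×1.008 + 3×14.007 + 5×15.999 = 247.25 g/mol.

247.25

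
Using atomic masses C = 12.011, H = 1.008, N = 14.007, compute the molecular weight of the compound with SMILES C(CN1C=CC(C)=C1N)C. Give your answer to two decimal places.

138.21

Molecular formula: C8H14N2.
M = 8×12.011 + 14×1.008 + 2×14.007 = 138.21 g/mol.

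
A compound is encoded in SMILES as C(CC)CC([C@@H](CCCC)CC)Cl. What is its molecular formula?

C12H25Cl

Heavy atoms from the SMILES: 12 C, 1 Cl.
Implicit hydrogens by atom environment:
  7 × C: 2 H each → 14
  3 × C: 3 H each → 9
  2 × C: 1 H each → 2
  1 × Cl: no H
  Total hydrogens = 25.
Molecular formula: C12H25Cl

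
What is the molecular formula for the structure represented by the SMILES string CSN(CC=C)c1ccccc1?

Heavy atoms from the SMILES: 10 C, 1 N, 1 S.
Implicit hydrogens by atom environment:
  5 × C (aromatic): 1 H each → 5
  2 × C: 2 H each → 4
  1 × C: 3 H
  1 × C: 1 H
  1 × C (aromatic): no H
  1 × N: no H
  1 × S: no H
  Total hydrogens = 13.
Molecular formula: C10H13NS

C10H13NS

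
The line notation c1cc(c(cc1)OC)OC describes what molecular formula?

Heavy atoms from the SMILES: 8 C, 2 O.
Implicit hydrogens by atom environment:
  4 × C (aromatic): 1 H each → 4
  2 × C: 3 H each → 6
  2 × C (aromatic): no H
  2 × O: no H
  Total hydrogens = 10.
Molecular formula: C8H10O2

C8H10O2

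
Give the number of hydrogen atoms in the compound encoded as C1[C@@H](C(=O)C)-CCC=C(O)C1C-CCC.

Hydrogens are implicit in SMILES; fill each atom to its normal valence:
  6 × C: 2 H each → 12
  3 × C: 1 H each → 3
  2 × C: 3 H each → 6
  2 × C: no H
  1 × O: 1 H
  1 × O: no H
  Total hydrogens = 22.

22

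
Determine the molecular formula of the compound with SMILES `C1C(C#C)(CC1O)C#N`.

C7H7NO

Heavy atoms from the SMILES: 7 C, 1 N, 1 O.
Implicit hydrogens by atom environment:
  3 × C: no H
  2 × C: 2 H each → 4
  2 × C: 1 H each → 2
  1 × N: no H
  1 × O: 1 H
  Total hydrogens = 7.
Molecular formula: C7H7NO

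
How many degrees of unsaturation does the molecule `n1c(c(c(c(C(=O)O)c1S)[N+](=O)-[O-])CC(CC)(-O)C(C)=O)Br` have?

Molecular formula from the SMILES: C12H13BrN2O6S.
DoU = (2C + 2 + N − H − X)/2 = (2·12 + 2 + 2 − 13 − 1)/2 = 14/2 = 7.
(Structurally: 1 ring(s) + 6 π bond(s) = 7.)

7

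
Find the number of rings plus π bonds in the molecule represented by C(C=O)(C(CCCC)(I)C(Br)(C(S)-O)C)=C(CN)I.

2

Molecular formula from the SMILES: C12H20BrI2NO2S.
DoU = (2C + 2 + N − H − X)/2 = (2·12 + 2 + 1 − 20 − 3)/2 = 4/2 = 2.
(Structurally: 0 ring(s) + 2 π bond(s) = 2.)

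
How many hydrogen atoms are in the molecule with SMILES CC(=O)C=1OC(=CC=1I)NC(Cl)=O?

5

Hydrogens are implicit in SMILES; fill each atom to its normal valence:
  3 × C (aromatic): no H
  2 × C: no H
  2 × O: no H
  1 × C: 3 H
  1 × C (aromatic): 1 H
  1 × Cl: no H
  1 × I: no H
  1 × N: 1 H
  1 × O (aromatic): no H
  Total hydrogens = 5.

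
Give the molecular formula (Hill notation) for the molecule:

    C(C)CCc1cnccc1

Heavy atoms from the SMILES: 9 C, 1 N.
Implicit hydrogens by atom environment:
  4 × C (aromatic): 1 H each → 4
  3 × C: 2 H each → 6
  1 × C: 3 H
  1 × C (aromatic): no H
  1 × N (aromatic): no H
  Total hydrogens = 13.
Molecular formula: C9H13N

C9H13N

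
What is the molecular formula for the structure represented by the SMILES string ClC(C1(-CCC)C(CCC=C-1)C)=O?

Heavy atoms from the SMILES: 11 C, 1 Cl, 1 O.
Implicit hydrogens by atom environment:
  4 × C: 2 H each → 8
  3 × C: 1 H each → 3
  2 × C: 3 H each → 6
  2 × C: no H
  1 × Cl: no H
  1 × O: no H
  Total hydrogens = 17.
Molecular formula: C11H17ClO

C11H17ClO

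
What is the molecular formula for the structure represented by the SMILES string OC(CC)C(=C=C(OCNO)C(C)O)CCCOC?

C13H25NO5

Heavy atoms from the SMILES: 13 C, 1 N, 5 O.
Implicit hydrogens by atom environment:
  5 × C: 2 H each → 10
  3 × C: 3 H each → 9
  3 × C: no H
  3 × O: 1 H each → 3
  2 × C: 1 H each → 2
  2 × O: no H
  1 × N: 1 H
  Total hydrogens = 25.
Molecular formula: C13H25NO5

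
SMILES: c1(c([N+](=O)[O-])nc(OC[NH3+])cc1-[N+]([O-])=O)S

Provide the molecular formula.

C6H7N4O5S+

Heavy atoms from the SMILES: 6 C, 4 N, 5 O, 1 S.
Implicit hydrogens by atom environment:
  4 × C (aromatic): no H
  3 × O: no H
  2 × N (charge +1): no H
  2 × O (charge -1): no H
  1 × C: 2 H
  1 × C (aromatic): 1 H
  1 × N (charge +1): 3 H
  1 × N (aromatic): no H
  1 × S: 1 H
  Total hydrogens = 7.
Net charge +1.
Molecular formula: C6H7N4O5S+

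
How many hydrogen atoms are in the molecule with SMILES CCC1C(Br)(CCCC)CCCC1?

Hydrogens are implicit in SMILES; fill each atom to its normal valence:
  8 × C: 2 H each → 16
  2 × C: 3 H each → 6
  1 × Br: no H
  1 × C: 1 H
  1 × C: no H
  Total hydrogens = 23.

23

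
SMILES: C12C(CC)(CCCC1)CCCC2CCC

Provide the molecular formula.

C15H28

Heavy atoms from the SMILES: 15 C.
Implicit hydrogens by atom environment:
  10 × C: 2 H each → 20
  2 × C: 3 H each → 6
  2 × C: 1 H each → 2
  1 × C: no H
  Total hydrogens = 28.
Molecular formula: C15H28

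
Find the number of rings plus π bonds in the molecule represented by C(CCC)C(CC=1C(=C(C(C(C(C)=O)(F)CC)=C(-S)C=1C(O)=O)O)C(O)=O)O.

7

Molecular formula from the SMILES: C19H25FO7S.
DoU = (2C + 2 + N − H − X)/2 = (2·19 + 2 + 0 − 25 − 1)/2 = 14/2 = 7.
(Structurally: 1 ring(s) + 6 π bond(s) = 7.)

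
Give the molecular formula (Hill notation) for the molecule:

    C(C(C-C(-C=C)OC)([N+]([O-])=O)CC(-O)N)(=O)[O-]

C9H15N2O6-

Heavy atoms from the SMILES: 9 C, 2 N, 6 O.
Implicit hydrogens by atom environment:
  3 × C: 2 H each → 6
  3 × C: 1 H each → 3
  3 × O: no H
  2 × C: no H
  2 × O (charge -1): no H
  1 × C: 3 H
  1 × N: 2 H
  1 × N (charge +1): no H
  1 × O: 1 H
  Total hydrogens = 15.
Net charge -1.
Molecular formula: C9H15N2O6-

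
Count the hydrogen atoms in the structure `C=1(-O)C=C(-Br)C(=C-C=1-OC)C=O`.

Hydrogens are implicit in SMILES; fill each atom to its normal valence:
  4 × C (aromatic): no H
  2 × C (aromatic): 1 H each → 2
  2 × O: no H
  1 × Br: no H
  1 × C: 3 H
  1 × C: 1 H
  1 × O: 1 H
  Total hydrogens = 7.

7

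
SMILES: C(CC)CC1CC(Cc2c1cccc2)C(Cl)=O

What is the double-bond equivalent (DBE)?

6

Molecular formula from the SMILES: C15H19ClO.
DoU = (2C + 2 + N − H − X)/2 = (2·15 + 2 + 0 − 19 − 1)/2 = 12/2 = 6.
(Structurally: 2 ring(s) + 4 π bond(s) = 6.)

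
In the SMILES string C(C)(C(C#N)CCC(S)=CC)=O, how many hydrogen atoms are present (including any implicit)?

Hydrogens are implicit in SMILES; fill each atom to its normal valence:
  3 × C: no H
  2 × C: 3 H each → 6
  2 × C: 2 H each → 4
  2 × C: 1 H each → 2
  1 × N: no H
  1 × O: no H
  1 × S: 1 H
  Total hydrogens = 13.

13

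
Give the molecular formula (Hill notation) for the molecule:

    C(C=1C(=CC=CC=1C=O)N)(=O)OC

C9H9NO3

Heavy atoms from the SMILES: 9 C, 1 N, 3 O.
Implicit hydrogens by atom environment:
  3 × C (aromatic): 1 H each → 3
  3 × C (aromatic): no H
  3 × O: no H
  1 × C: 3 H
  1 × C: 1 H
  1 × C: no H
  1 × N: 2 H
  Total hydrogens = 9.
Molecular formula: C9H9NO3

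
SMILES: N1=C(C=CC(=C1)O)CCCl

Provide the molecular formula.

Heavy atoms from the SMILES: 7 C, 1 Cl, 1 N, 1 O.
Implicit hydrogens by atom environment:
  3 × C (aromatic): 1 H each → 3
  2 × C: 2 H each → 4
  2 × C (aromatic): no H
  1 × Cl: no H
  1 × N (aromatic): no H
  1 × O: 1 H
  Total hydrogens = 8.
Molecular formula: C7H8ClNO

C7H8ClNO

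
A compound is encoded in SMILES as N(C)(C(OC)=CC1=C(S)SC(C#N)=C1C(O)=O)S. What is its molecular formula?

Heavy atoms from the SMILES: 10 C, 2 N, 3 O, 3 S.
Implicit hydrogens by atom environment:
  4 × C (aromatic): no H
  3 × C: no H
  2 × C: 3 H each → 6
  2 × N: no H
  2 × O: no H
  2 × S: 1 H each → 2
  1 × C: 1 H
  1 × O: 1 H
  1 × S (aromatic): no H
  Total hydrogens = 10.
Molecular formula: C10H10N2O3S3

C10H10N2O3S3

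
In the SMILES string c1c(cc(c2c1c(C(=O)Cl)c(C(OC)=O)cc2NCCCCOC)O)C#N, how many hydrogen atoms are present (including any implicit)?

19

Hydrogens are implicit in SMILES; fill each atom to its normal valence:
  7 × C (aromatic): no H
  4 × C: 2 H each → 8
  4 × O: no H
  3 × C (aromatic): 1 H each → 3
  3 × C: no H
  2 × C: 3 H each → 6
  1 × Cl: no H
  1 × N: 1 H
  1 × N: no H
  1 × O: 1 H
  Total hydrogens = 19.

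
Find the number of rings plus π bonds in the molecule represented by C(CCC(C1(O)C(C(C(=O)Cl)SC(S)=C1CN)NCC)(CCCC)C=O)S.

4

Molecular formula from the SMILES: C18H31ClN2O3S3.
DoU = (2C + 2 + N − H − X)/2 = (2·18 + 2 + 2 − 31 − 1)/2 = 8/2 = 4.
(Structurally: 1 ring(s) + 3 π bond(s) = 4.)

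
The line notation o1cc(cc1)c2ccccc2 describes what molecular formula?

Heavy atoms from the SMILES: 10 C, 1 O.
Implicit hydrogens by atom environment:
  8 × C (aromatic): 1 H each → 8
  2 × C (aromatic): no H
  1 × O (aromatic): no H
  Total hydrogens = 8.
Molecular formula: C10H8O

C10H8O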